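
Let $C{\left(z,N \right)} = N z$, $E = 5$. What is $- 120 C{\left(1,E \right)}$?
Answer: $-600$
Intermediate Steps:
$- 120 C{\left(1,E \right)} = - 120 \cdot 5 \cdot 1 = \left(-120\right) 5 = -600$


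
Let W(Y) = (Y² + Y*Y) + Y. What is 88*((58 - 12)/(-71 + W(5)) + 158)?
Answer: 13651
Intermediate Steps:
W(Y) = Y + 2*Y² (W(Y) = (Y² + Y²) + Y = 2*Y² + Y = Y + 2*Y²)
88*((58 - 12)/(-71 + W(5)) + 158) = 88*((58 - 12)/(-71 + 5*(1 + 2*5)) + 158) = 88*(46/(-71 + 5*(1 + 10)) + 158) = 88*(46/(-71 + 5*11) + 158) = 88*(46/(-71 + 55) + 158) = 88*(46/(-16) + 158) = 88*(46*(-1/16) + 158) = 88*(-23/8 + 158) = 88*(1241/8) = 13651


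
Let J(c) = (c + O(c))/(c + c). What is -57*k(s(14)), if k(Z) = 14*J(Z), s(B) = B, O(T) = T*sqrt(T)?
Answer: -399 - 399*sqrt(14) ≈ -1891.9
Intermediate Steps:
O(T) = T**(3/2)
J(c) = (c + c**(3/2))/(2*c) (J(c) = (c + c**(3/2))/(c + c) = (c + c**(3/2))/((2*c)) = (c + c**(3/2))*(1/(2*c)) = (c + c**(3/2))/(2*c))
k(Z) = 7*(Z + Z**(3/2))/Z (k(Z) = 14*((Z + Z**(3/2))/(2*Z)) = 7*(Z + Z**(3/2))/Z)
-57*k(s(14)) = -57*(7 + 7*sqrt(14)) = -399 - 399*sqrt(14)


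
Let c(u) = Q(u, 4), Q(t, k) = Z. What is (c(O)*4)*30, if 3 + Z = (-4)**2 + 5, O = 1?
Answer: 2160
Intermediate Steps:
Z = 18 (Z = -3 + ((-4)**2 + 5) = -3 + (16 + 5) = -3 + 21 = 18)
Q(t, k) = 18
c(u) = 18
(c(O)*4)*30 = (18*4)*30 = 72*30 = 2160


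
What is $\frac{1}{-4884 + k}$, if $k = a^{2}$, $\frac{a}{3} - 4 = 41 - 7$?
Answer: $\frac{1}{8112} \approx 0.00012327$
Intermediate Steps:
$a = 114$ ($a = 12 + 3 \left(41 - 7\right) = 12 + 3 \cdot 34 = 12 + 102 = 114$)
$k = 12996$ ($k = 114^{2} = 12996$)
$\frac{1}{-4884 + k} = \frac{1}{-4884 + 12996} = \frac{1}{8112}$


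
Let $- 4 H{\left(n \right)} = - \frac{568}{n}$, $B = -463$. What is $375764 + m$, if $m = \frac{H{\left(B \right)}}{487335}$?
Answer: $\frac{84785925359078}{225636105} \approx 3.7576 \cdot 10^{5}$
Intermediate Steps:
$H{\left(n \right)} = \frac{142}{n}$ ($H{\left(n \right)} = - \frac{\left(-568\right) \frac{1}{n}}{4} = \frac{142}{n}$)
$m = - \frac{142}{225636105}$ ($m = \frac{142 \frac{1}{-463}}{487335} = 142 \left(- \frac{1}{463}\right) \frac{1}{487335} = \left(- \frac{142}{463}\right) \frac{1}{487335} = - \frac{142}{225636105} \approx -6.2933 \cdot 10^{-7}$)
$375764 + m = 375764 - \frac{142}{225636105} = \frac{84785925359078}{225636105}$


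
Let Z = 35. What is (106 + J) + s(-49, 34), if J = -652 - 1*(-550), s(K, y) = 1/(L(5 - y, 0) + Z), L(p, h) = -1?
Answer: 137/34 ≈ 4.0294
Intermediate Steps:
s(K, y) = 1/34 (s(K, y) = 1/(-1 + 35) = 1/34)
J = -102 (J = -652 + 550 = -102)
(106 + J) + s(-49, 34) = (106 - 102) + 1/34 = 4 + 1/34 = 137/34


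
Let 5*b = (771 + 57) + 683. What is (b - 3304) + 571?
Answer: -12154/5 ≈ -2430.8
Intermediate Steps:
b = 1511/5 (b = ((771 + 57) + 683)/5 = (828 + 683)/5 = (1/5)*1511 = 1511/5 ≈ 302.20)
(b - 3304) + 571 = (1511/5 - 3304) + 571 = -15009/5 + 571 = -12154/5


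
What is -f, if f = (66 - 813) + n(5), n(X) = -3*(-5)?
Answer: 732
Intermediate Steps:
n(X) = 15
f = -732 (f = (66 - 813) + 15 = -747 + 15 = -732)
-f = -1*(-732) = 732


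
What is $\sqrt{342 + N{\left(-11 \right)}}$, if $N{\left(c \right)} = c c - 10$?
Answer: $\sqrt{453} \approx 21.284$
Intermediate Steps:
$N{\left(c \right)} = -10 + c^{2}$ ($N{\left(c \right)} = c^{2} - 10 = -10 + c^{2}$)
$\sqrt{342 + N{\left(-11 \right)}} = \sqrt{342 - \left(10 - \left(-11\right)^{2}\right)} = \sqrt{342 + \left(-10 + 121\right)} = \sqrt{342 + 111} = \sqrt{453}$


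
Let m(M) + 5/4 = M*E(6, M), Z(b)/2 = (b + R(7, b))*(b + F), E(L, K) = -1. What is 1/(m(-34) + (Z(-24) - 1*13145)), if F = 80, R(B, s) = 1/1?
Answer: -4/62753 ≈ -6.3742e-5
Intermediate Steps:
R(B, s) = 1
Z(b) = 2*(1 + b)*(80 + b) (Z(b) = 2*((b + 1)*(b + 80)) = 2*((1 + b)*(80 + b)) = 2*(1 + b)*(80 + b))
m(M) = -5/4 - M (m(M) = -5/4 + M*(-1) = -5/4 - M)
1/(m(-34) + (Z(-24) - 1*13145)) = 1/((-5/4 - 1*(-34)) + ((160 + 2*(-24)² + 162*(-24)) - 1*13145)) = 1/((-5/4 + 34) + ((160 + 2*576 - 3888) - 13145)) = 1/(131/4 + ((160 + 1152 - 3888) - 13145)) = 1/(131/4 + (-2576 - 13145)) = 1/(131/4 - 15721) = 1/(-62753/4) = -4/62753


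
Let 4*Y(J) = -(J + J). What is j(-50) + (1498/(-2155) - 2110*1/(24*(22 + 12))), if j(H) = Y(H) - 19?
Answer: 2390731/879240 ≈ 2.7191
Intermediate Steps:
Y(J) = -J/2 (Y(J) = (-(J + J))/4 = (-2*J)/4 = -J/2)
j(H) = -19 - H/2 (j(H) = -H/2 - 19 = -19 - H/2)
j(-50) + (1498/(-2155) - 2110*1/(24*(22 + 12))) = (-19 - ½*(-50)) + (1498/(-2155) - 2110*1/(24*(22 + 12))) = (-19 + 25) + (1498*(-1/2155) - 2110/(24*34)) = 6 + (-1498/2155 - 2110/816) = 6 + (-1498/2155 - 2110*1/816) = 6 + (-1498/2155 - 1055/408) = 6 - 2884709/879240 = 2390731/879240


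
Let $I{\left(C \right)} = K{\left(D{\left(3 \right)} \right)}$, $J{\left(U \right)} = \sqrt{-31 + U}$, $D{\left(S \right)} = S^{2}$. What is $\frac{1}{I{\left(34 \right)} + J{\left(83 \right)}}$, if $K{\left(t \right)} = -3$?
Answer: $\frac{3}{43} + \frac{2 \sqrt{13}}{43} \approx 0.23747$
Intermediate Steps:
$I{\left(C \right)} = -3$
$\frac{1}{I{\left(34 \right)} + J{\left(83 \right)}} = \frac{1}{-3 + \sqrt{-31 + 83}} = \frac{1}{-3 + \sqrt{52}} = \frac{1}{-3 + 2 \sqrt{13}}$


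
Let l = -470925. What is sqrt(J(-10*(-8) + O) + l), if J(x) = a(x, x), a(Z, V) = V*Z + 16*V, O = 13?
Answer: 2*I*sqrt(115197) ≈ 678.81*I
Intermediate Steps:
a(Z, V) = 16*V + V*Z
J(x) = x*(16 + x)
sqrt(J(-10*(-8) + O) + l) = sqrt((-10*(-8) + 13)*(16 + (-10*(-8) + 13)) - 470925) = sqrt((80 + 13)*(16 + (80 + 13)) - 470925) = sqrt(93*(16 + 93) - 470925) = sqrt(93*109 - 470925) = sqrt(10137 - 470925) = sqrt(-460788) = 2*I*sqrt(115197)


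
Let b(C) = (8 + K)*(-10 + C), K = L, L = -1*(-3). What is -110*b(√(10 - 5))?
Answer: 12100 - 1210*√5 ≈ 9394.4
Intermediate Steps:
L = 3
K = 3
b(C) = -110 + 11*C (b(C) = (8 + 3)*(-10 + C) = 11*(-10 + C) = -110 + 11*C)
-110*b(√(10 - 5)) = -110*(-110 + 11*√(10 - 5)) = -110*(-110 + 11*√5) = 12100 - 1210*√5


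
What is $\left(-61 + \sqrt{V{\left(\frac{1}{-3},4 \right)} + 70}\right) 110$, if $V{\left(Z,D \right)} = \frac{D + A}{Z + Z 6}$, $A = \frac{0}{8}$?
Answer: $-6710 + \frac{110 \sqrt{3346}}{7} \approx -5801.0$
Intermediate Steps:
$A = 0$ ($A = 0 \cdot \frac{1}{8} = 0$)
$V{\left(Z,D \right)} = \frac{D}{7 Z}$ ($V{\left(Z,D \right)} = \frac{D + 0}{Z + Z 6} = \frac{D}{Z + 6 Z} = \frac{D}{7 Z}$)
$\left(-61 + \sqrt{V{\left(\frac{1}{-3},4 \right)} + 70}\right) 110 = \left(-61 + \sqrt{\frac{1}{7} \cdot 4 \frac{1}{\frac{1}{-3}} + 70}\right) 110 = \left(-61 + \sqrt{\frac{1}{7} \cdot 4 \frac{1}{- \frac{1}{3}} + 70}\right) 110 = \left(-61 + \sqrt{\frac{1}{7} \cdot 4 \left(-3\right) + 70}\right) 110 = \left(-61 + \sqrt{- \frac{12}{7} + 70}\right) 110 = \left(-61 + \sqrt{\frac{478}{7}}\right) 110 = \left(-61 + \frac{\sqrt{3346}}{7}\right) 110 = -6710 + \frac{110 \sqrt{3346}}{7}$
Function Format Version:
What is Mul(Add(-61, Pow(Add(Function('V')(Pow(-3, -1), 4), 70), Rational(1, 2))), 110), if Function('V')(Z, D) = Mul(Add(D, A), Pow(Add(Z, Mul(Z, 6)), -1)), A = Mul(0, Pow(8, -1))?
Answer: Add(-6710, Mul(Rational(110, 7), Pow(3346, Rational(1, 2)))) ≈ -5801.0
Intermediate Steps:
A = 0 (A = Mul(0, Rational(1, 8)) = 0)
Function('V')(Z, D) = Mul(Rational(1, 7), D, Pow(Z, -1)) (Function('V')(Z, D) = Mul(Add(D, 0), Pow(Add(Z, Mul(Z, 6)), -1)) = Mul(D, Pow(Add(Z, Mul(6, Z)), -1)) = Mul(D, Pow(Mul(7, Z), -1)) = Mul(D, Mul(Rational(1, 7), Pow(Z, -1))) = Mul(Rational(1, 7), D, Pow(Z, -1)))
Mul(Add(-61, Pow(Add(Function('V')(Pow(-3, -1), 4), 70), Rational(1, 2))), 110) = Mul(Add(-61, Pow(Add(Mul(Rational(1, 7), 4, Pow(Pow(-3, -1), -1)), 70), Rational(1, 2))), 110) = Mul(Add(-61, Pow(Add(Mul(Rational(1, 7), 4, Pow(Rational(-1, 3), -1)), 70), Rational(1, 2))), 110) = Mul(Add(-61, Pow(Add(Mul(Rational(1, 7), 4, -3), 70), Rational(1, 2))), 110) = Mul(Add(-61, Pow(Add(Rational(-12, 7), 70), Rational(1, 2))), 110) = Mul(Add(-61, Pow(Rational(478, 7), Rational(1, 2))), 110) = Mul(Add(-61, Mul(Rational(1, 7), Pow(3346, Rational(1, 2)))), 110) = Add(-6710, Mul(Rational(110, 7), Pow(3346, Rational(1, 2))))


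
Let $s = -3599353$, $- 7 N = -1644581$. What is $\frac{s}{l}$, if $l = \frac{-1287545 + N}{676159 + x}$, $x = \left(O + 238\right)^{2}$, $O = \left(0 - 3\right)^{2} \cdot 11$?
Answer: $\frac{432555846128}{160179} \approx 2.7005 \cdot 10^{6}$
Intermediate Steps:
$N = \frac{1644581}{7}$ ($N = \left(- \frac{1}{7}\right) \left(-1644581\right) = \frac{1644581}{7} \approx 2.3494 \cdot 10^{5}$)
$O = 99$ ($O = \left(-3\right)^{2} \cdot 11 = 9 \cdot 11 = 99$)
$x = 113569$ ($x = \left(99 + 238\right)^{2} = 337^{2} = 113569$)
$l = - \frac{160179}{120176}$ ($l = \frac{-1287545 + \frac{1644581}{7}}{676159 + 113569} = - \frac{7368234}{7 \cdot 789728} = \left(- \frac{7368234}{7}\right) \frac{1}{789728} = - \frac{160179}{120176} \approx -1.3329$)
$\frac{s}{l} = - \frac{3599353}{- \frac{160179}{120176}} = \left(-3599353\right) \left(- \frac{120176}{160179}\right) = \frac{432555846128}{160179}$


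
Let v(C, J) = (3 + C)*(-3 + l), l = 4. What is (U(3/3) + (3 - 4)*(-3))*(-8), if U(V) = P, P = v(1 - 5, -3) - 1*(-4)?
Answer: -48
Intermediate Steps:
v(C, J) = 3 + C (v(C, J) = (3 + C)*(-3 + 4) = (3 + C)*1 = 3 + C)
P = 3 (P = (3 + (1 - 5)) - 1*(-4) = (3 - 4) + 4 = -1 + 4 = 3)
U(V) = 3
(U(3/3) + (3 - 4)*(-3))*(-8) = (3 + (3 - 4)*(-3))*(-8) = (3 - 1*(-3))*(-8) = (3 + 3)*(-8) = 6*(-8) = -48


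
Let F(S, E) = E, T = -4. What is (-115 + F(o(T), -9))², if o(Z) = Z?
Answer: 15376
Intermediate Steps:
(-115 + F(o(T), -9))² = (-115 - 9)² = (-124)² = 15376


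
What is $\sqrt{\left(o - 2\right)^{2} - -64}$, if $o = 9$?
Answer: $\sqrt{113} \approx 10.63$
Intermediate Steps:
$\sqrt{\left(o - 2\right)^{2} - -64} = \sqrt{\left(9 - 2\right)^{2} - -64} = \sqrt{7^{2} + \left(-178 + 242\right)} = \sqrt{49 + 64} = \sqrt{113}$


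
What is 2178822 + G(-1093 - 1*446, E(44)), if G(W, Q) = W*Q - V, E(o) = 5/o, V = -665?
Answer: 95889733/44 ≈ 2.1793e+6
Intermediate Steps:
G(W, Q) = 665 + Q*W (G(W, Q) = W*Q - 1*(-665) = Q*W + 665 = 665 + Q*W)
2178822 + G(-1093 - 1*446, E(44)) = 2178822 + (665 + (5/44)*(-1093 - 1*446)) = 2178822 + (665 + (5*(1/44))*(-1093 - 446)) = 2178822 + (665 + (5/44)*(-1539)) = 2178822 + (665 - 7695/44) = 2178822 + 21565/44 = 95889733/44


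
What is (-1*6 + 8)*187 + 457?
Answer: 831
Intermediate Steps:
(-1*6 + 8)*187 + 457 = (-6 + 8)*187 + 457 = 2*187 + 457 = 374 + 457 = 831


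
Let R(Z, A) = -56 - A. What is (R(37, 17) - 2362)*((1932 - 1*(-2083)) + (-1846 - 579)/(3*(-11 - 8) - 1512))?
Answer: -15345272600/1569 ≈ -9.7803e+6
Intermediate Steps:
(R(37, 17) - 2362)*((1932 - 1*(-2083)) + (-1846 - 579)/(3*(-11 - 8) - 1512)) = ((-56 - 1*17) - 2362)*((1932 - 1*(-2083)) + (-1846 - 579)/(3*(-11 - 8) - 1512)) = ((-56 - 17) - 2362)*((1932 + 2083) - 2425/(3*(-19) - 1512)) = (-73 - 2362)*(4015 - 2425/(-57 - 1512)) = -2435*(4015 - 2425/(-1569)) = -2435*(4015 - 2425*(-1/1569)) = -2435*(4015 + 2425/1569) = -2435*6301960/1569 = -15345272600/1569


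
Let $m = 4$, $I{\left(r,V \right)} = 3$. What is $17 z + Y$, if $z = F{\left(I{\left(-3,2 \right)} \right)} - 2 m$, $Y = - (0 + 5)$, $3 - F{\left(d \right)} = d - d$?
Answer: $-90$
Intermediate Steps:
$F{\left(d \right)} = 3$ ($F{\left(d \right)} = 3 - \left(d - d\right) = 3 - 0 = 3 + 0 = 3$)
$Y = -5$ ($Y = \left(-1\right) 5 = -5$)
$z = -5$ ($z = 3 - 8 = -5$)
$17 z + Y = 17 \left(-5\right) - 5 = -85 - 5 = -90$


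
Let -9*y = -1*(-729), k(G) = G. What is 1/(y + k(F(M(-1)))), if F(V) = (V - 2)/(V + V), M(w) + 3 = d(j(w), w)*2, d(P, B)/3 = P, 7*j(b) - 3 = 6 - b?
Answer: -78/6293 ≈ -0.012395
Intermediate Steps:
j(b) = 9/7 - b/7 (j(b) = 3/7 + (6 - b)/7 = 3/7 + (6/7 - b/7) = 9/7 - b/7)
d(P, B) = 3*P
M(w) = 33/7 - 6*w/7 (M(w) = -3 + (3*(9/7 - w/7))*2 = -3 + (27/7 - 3*w/7)*2 = -3 + (54/7 - 6*w/7) = 33/7 - 6*w/7)
F(V) = (-2 + V)/(2*V) (F(V) = (-2 + V)/((2*V)) = (-2 + V)*(1/(2*V)) = (-2 + V)/(2*V))
y = -81 (y = -(-1)*(-729)/9 = -1/9*729 = -81)
1/(y + k(F(M(-1)))) = 1/(-81 + (-2 + (33/7 - 6/7*(-1)))/(2*(33/7 - 6/7*(-1)))) = 1/(-81 + (-2 + (33/7 + 6/7))/(2*(33/7 + 6/7))) = 1/(-81 + (-2 + 39/7)/(2*(39/7))) = 1/(-81 + (1/2)*(7/39)*(25/7)) = 1/(-81 + 25/78) = 1/(-6293/78) = -78/6293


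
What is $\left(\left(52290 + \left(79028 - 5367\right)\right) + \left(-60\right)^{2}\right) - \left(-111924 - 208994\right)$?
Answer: $450469$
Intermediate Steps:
$\left(\left(52290 + \left(79028 - 5367\right)\right) + \left(-60\right)^{2}\right) - \left(-111924 - 208994\right) = \left(\left(52290 + 73661\right) + 3600\right) - -320918 = \left(125951 + 3600\right) + 320918 = 129551 + 320918 = 450469$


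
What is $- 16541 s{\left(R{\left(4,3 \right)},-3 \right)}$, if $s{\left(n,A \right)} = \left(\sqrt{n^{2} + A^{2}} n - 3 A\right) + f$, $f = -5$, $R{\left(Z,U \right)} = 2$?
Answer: $-66164 - 33082 \sqrt{13} \approx -1.8544 \cdot 10^{5}$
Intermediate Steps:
$s{\left(n,A \right)} = -5 - 3 A + n \sqrt{A^{2} + n^{2}}$ ($s{\left(n,A \right)} = \left(\sqrt{n^{2} + A^{2}} n - 3 A\right) - 5 = \left(\sqrt{A^{2} + n^{2}} n - 3 A\right) - 5 = \left(n \sqrt{A^{2} + n^{2}} - 3 A\right) - 5 = \left(- 3 A + n \sqrt{A^{2} + n^{2}}\right) - 5 = -5 - 3 A + n \sqrt{A^{2} + n^{2}}$)
$- 16541 s{\left(R{\left(4,3 \right)},-3 \right)} = - 16541 \left(-5 - -9 + 2 \sqrt{\left(-3\right)^{2} + 2^{2}}\right) = - 16541 \left(-5 + 9 + 2 \sqrt{9 + 4}\right) = - 16541 \left(-5 + 9 + 2 \sqrt{13}\right) = - 16541 \left(4 + 2 \sqrt{13}\right) = -66164 - 33082 \sqrt{13}$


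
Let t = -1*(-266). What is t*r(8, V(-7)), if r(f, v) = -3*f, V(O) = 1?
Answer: -6384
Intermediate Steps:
t = 266
t*r(8, V(-7)) = 266*(-3*8) = 266*(-24) = -6384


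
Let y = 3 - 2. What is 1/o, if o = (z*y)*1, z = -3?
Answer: -⅓ ≈ -0.33333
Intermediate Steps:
y = 1
o = -3 (o = -3*1*1 = -3*1 = -3)
1/o = 1/(-3) = -⅓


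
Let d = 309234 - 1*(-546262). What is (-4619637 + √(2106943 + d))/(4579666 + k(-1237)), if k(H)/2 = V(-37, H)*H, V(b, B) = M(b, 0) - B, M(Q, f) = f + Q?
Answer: -4619637/1610866 + √2962439/1610866 ≈ -2.8667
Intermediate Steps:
M(Q, f) = Q + f
d = 855496 (d = 309234 + 546262 = 855496)
V(b, B) = b - B (V(b, B) = (b + 0) - B = b - B)
k(H) = 2*H*(-37 - H) (k(H) = 2*((-37 - H)*H) = 2*(H*(-37 - H)) = 2*H*(-37 - H))
(-4619637 + √(2106943 + d))/(4579666 + k(-1237)) = (-4619637 + √(2106943 + 855496))/(4579666 - 2*(-1237)*(37 - 1237)) = (-4619637 + √2962439)/(4579666 - 2*(-1237)*(-1200)) = (-4619637 + √2962439)/(4579666 - 2968800) = (-4619637 + √2962439)/1610866 = (-4619637 + √2962439)*(1/1610866) = -4619637/1610866 + √2962439/1610866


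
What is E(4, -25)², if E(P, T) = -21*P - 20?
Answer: 10816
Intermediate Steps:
E(P, T) = -20 - 21*P
E(4, -25)² = (-20 - 21*4)² = (-20 - 84)² = (-104)² = 10816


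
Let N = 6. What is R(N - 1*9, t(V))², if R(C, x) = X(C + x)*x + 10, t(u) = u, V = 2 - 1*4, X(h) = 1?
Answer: 64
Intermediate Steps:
V = -2 (V = 2 - 4 = -2)
R(C, x) = 10 + x (R(C, x) = 1*x + 10 = x + 10 = 10 + x)
R(N - 1*9, t(V))² = (10 - 2)² = 8² = 64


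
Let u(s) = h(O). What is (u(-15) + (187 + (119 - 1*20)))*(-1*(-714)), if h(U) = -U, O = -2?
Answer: 205632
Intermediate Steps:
u(s) = 2 (u(s) = -1*(-2) = 2)
(u(-15) + (187 + (119 - 1*20)))*(-1*(-714)) = (2 + (187 + (119 - 1*20)))*(-1*(-714)) = (2 + (187 + (119 - 20)))*714 = (2 + (187 + 99))*714 = (2 + 286)*714 = 288*714 = 205632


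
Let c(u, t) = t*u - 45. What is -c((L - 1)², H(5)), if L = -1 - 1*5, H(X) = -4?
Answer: 241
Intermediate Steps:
L = -6 (L = -1 - 5 = -6)
c(u, t) = -45 + t*u
-c((L - 1)², H(5)) = -(-45 - 4*(-6 - 1)²) = -(-45 - 4*(-7)²) = -(-45 - 4*49) = -(-45 - 196) = -1*(-241) = 241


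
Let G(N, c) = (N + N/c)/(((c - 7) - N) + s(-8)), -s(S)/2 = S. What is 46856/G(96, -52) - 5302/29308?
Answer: -9123086197/131886 ≈ -69174.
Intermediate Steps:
s(S) = -2*S
G(N, c) = (N + N/c)/(9 + c - N) (G(N, c) = (N + N/c)/(((c - 7) - N) - 2*(-8)) = (N + N/c)/(((-7 + c) - N) + 16) = (N + N/c)/((-7 + c - N) + 16) = (N + N/c)/(9 + c - N))
46856/G(96, -52) - 5302/29308 = 46856/((96*(1 - 52)/(-52*(9 - 52 - 1*96)))) - 5302/29308 = 46856/((96*(-1/52)*(-51)/(9 - 52 - 96))) - 5302*1/29308 = 46856/((96*(-1/52)*(-51)/(-139))) - 2651/14654 = 46856/((96*(-1/52)*(-1/139)*(-51))) - 2651/14654 = 46856/(-1224/1807) - 2651/14654 = 46856*(-1807/1224) - 2651/14654 = -10583599/153 - 2651/14654 = -9123086197/131886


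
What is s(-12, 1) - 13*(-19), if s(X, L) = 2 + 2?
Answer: 251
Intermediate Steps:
s(X, L) = 4
s(-12, 1) - 13*(-19) = 4 - 13*(-19) = 4 + 247 = 251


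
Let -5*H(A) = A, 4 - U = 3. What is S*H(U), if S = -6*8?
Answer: 48/5 ≈ 9.6000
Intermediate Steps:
U = 1 (U = 4 - 1*3 = 4 - 3 = 1)
H(A) = -A/5
S = -48
S*H(U) = -(-48)/5 = -48*(-⅕) = 48/5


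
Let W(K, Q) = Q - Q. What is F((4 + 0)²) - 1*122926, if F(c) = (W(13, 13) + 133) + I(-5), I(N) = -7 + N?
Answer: -122805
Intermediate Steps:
W(K, Q) = 0
F(c) = 121 (F(c) = (0 + 133) + (-7 - 5) = 133 - 12 = 121)
F((4 + 0)²) - 1*122926 = 121 - 1*122926 = 121 - 122926 = -122805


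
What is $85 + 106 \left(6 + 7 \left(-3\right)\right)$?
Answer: $-1505$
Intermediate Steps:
$85 + 106 \left(6 + 7 \left(-3\right)\right) = 85 + 106 \left(6 - 21\right) = 85 + 106 \left(-15\right) = 85 - 1590 = -1505$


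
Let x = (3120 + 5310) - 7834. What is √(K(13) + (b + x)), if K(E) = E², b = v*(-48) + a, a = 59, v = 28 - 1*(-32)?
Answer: 2*I*√514 ≈ 45.343*I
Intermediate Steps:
v = 60 (v = 28 + 32 = 60)
b = -2821 (b = 60*(-48) + 59 = -2880 + 59 = -2821)
x = 596 (x = 8430 - 7834 = 596)
√(K(13) + (b + x)) = √(13² + (-2821 + 596)) = √(169 - 2225) = √(-2056) = 2*I*√514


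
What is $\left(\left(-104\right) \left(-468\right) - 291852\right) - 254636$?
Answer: $-497816$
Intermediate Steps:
$\left(\left(-104\right) \left(-468\right) - 291852\right) - 254636 = \left(48672 - 291852\right) - 254636 = -243180 - 254636 = -497816$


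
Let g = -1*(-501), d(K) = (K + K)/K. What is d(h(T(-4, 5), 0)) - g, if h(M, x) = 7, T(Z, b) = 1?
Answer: -499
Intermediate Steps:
d(K) = 2 (d(K) = (2*K)/K = 2)
g = 501
d(h(T(-4, 5), 0)) - g = 2 - 1*501 = 2 - 501 = -499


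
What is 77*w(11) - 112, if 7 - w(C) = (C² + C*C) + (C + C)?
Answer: -19901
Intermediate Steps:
w(C) = 7 - 2*C - 2*C² (w(C) = 7 - ((C² + C*C) + (C + C)) = 7 - ((C² + C²) + 2*C) = 7 - (2*C² + 2*C) = 7 - (2*C + 2*C²) = 7 + (-2*C - 2*C²) = 7 - 2*C - 2*C²)
77*w(11) - 112 = 77*(7 - 2*11 - 2*11²) - 112 = 77*(7 - 22 - 2*121) - 112 = 77*(7 - 22 - 242) - 112 = 77*(-257) - 112 = -19789 - 112 = -19901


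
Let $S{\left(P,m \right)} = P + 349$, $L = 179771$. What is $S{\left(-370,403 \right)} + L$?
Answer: $179750$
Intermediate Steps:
$S{\left(P,m \right)} = 349 + P$
$S{\left(-370,403 \right)} + L = \left(349 - 370\right) + 179771 = -21 + 179771 = 179750$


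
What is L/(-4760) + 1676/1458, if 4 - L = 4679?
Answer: 87023/40824 ≈ 2.1317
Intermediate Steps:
L = -4675 (L = 4 - 1*4679 = 4 - 4679 = -4675)
L/(-4760) + 1676/1458 = -4675/(-4760) + 1676/1458 = -4675*(-1/4760) + 1676*(1/1458) = 55/56 + 838/729 = 87023/40824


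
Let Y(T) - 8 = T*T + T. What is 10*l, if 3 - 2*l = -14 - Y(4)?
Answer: 225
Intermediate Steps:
Y(T) = 8 + T + T**2 (Y(T) = 8 + (T*T + T) = 8 + (T**2 + T) = 8 + (T + T**2) = 8 + T + T**2)
l = 45/2 (l = 3/2 - (-14 - (8 + 4 + 4**2))/2 = 3/2 - (-14 - (8 + 4 + 16))/2 = 3/2 - (-14 - 1*28)/2 = 3/2 - (-14 - 28)/2 = 3/2 - 1/2*(-42) = 3/2 + 21 = 45/2 ≈ 22.500)
10*l = 10*(45/2) = 225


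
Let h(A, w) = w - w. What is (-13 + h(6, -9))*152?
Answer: -1976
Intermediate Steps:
h(A, w) = 0
(-13 + h(6, -9))*152 = (-13 + 0)*152 = -13*152 = -1976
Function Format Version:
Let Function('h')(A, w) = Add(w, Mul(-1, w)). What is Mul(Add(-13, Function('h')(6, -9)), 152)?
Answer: -1976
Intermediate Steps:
Function('h')(A, w) = 0
Mul(Add(-13, Function('h')(6, -9)), 152) = Mul(Add(-13, 0), 152) = Mul(-13, 152) = -1976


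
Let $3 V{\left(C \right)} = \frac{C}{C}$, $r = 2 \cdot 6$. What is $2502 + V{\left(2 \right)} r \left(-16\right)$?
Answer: $2438$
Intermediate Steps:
$r = 12$
$V{\left(C \right)} = \frac{1}{3}$ ($V{\left(C \right)} = \frac{C \frac{1}{C}}{3} = \frac{1}{3} \cdot 1 = \frac{1}{3}$)
$2502 + V{\left(2 \right)} r \left(-16\right) = 2502 + \frac{1}{3} \cdot 12 \left(-16\right) = 2502 + 4 \left(-16\right) = 2502 - 64 = 2438$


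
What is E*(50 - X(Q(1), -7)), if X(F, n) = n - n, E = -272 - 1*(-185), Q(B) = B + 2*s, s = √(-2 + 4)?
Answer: -4350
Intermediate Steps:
s = √2 ≈ 1.4142
Q(B) = B + 2*√2
E = -87 (E = -272 + 185 = -87)
X(F, n) = 0
E*(50 - X(Q(1), -7)) = -87*(50 - 1*0) = -87*(50 + 0) = -87*50 = -4350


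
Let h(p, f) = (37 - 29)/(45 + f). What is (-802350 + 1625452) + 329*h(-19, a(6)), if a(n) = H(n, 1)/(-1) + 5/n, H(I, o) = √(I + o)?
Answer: 62044009846/75373 + 94752*√7/75373 ≈ 8.2316e+5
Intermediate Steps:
a(n) = -√(1 + n) + 5/n (a(n) = √(n + 1)/(-1) + 5/n = √(1 + n)*(-1) + 5/n = -√(1 + n) + 5/n)
h(p, f) = 8/(45 + f)
(-802350 + 1625452) + 329*h(-19, a(6)) = (-802350 + 1625452) + 329*(8/(45 + (-√(1 + 6) + 5/6))) = 823102 + 329*(8/(45 + (-√7 + 5*(⅙)))) = 823102 + 329*(8/(45 + (-√7 + ⅚))) = 823102 + 329*(8/(45 + (⅚ - √7))) = 823102 + 329*(8/(275/6 - √7)) = 823102 + 2632/(275/6 - √7)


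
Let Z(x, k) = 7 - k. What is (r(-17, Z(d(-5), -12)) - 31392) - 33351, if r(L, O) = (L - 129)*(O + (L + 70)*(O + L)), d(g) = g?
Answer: -82993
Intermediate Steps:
r(L, O) = (-129 + L)*(O + (70 + L)*(L + O))
(r(-17, Z(d(-5), -12)) - 31392) - 33351 = (((-17)³ - 9159*(7 - 1*(-12)) - 9030*(-17) - 59*(-17)² + (7 - 1*(-12))*(-17)² - 58*(-17)*(7 - 1*(-12))) - 31392) - 33351 = ((-4913 - 9159*(7 + 12) + 153510 - 59*289 + (7 + 12)*289 - 58*(-17)*(7 + 12)) - 31392) - 33351 = ((-4913 - 9159*19 + 153510 - 17051 + 19*289 - 58*(-17)*19) - 31392) - 33351 = ((-4913 - 174021 + 153510 - 17051 + 5491 + 18734) - 31392) - 33351 = (-18250 - 31392) - 33351 = -49642 - 33351 = -82993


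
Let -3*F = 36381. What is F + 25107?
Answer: 12980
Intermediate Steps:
F = -12127 (F = -1/3*36381 = -12127)
F + 25107 = -12127 + 25107 = 12980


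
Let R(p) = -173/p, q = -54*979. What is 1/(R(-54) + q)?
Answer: -54/2854591 ≈ -1.8917e-5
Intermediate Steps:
q = -52866
1/(R(-54) + q) = 1/(-173/(-54) - 52866) = 1/(-173*(-1/54) - 52866) = 1/(173/54 - 52866) = 1/(-2854591/54) = -54/2854591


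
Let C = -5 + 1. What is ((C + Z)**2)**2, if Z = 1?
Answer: 81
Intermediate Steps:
C = -4
((C + Z)**2)**2 = ((-4 + 1)**2)**2 = ((-3)**2)**2 = 9**2 = 81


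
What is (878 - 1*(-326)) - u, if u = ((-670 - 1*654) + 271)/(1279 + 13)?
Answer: 1556621/1292 ≈ 1204.8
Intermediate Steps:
u = -1053/1292 (u = ((-670 - 654) + 271)/1292 = (-1324 + 271)*(1/1292) = -1053*1/1292 = -1053/1292 ≈ -0.81502)
(878 - 1*(-326)) - u = (878 - 1*(-326)) - 1*(-1053/1292) = (878 + 326) + 1053/1292 = 1204 + 1053/1292 = 1556621/1292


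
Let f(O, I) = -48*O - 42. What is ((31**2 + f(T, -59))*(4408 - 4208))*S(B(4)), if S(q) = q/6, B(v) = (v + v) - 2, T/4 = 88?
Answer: -3195400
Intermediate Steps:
T = 352 (T = 4*88 = 352)
f(O, I) = -42 - 48*O
B(v) = -2 + 2*v (B(v) = 2*v - 2 = -2 + 2*v)
S(q) = q/6 (S(q) = q*(1/6) = q/6)
((31**2 + f(T, -59))*(4408 - 4208))*S(B(4)) = ((31**2 + (-42 - 48*352))*(4408 - 4208))*((-2 + 2*4)/6) = ((961 + (-42 - 16896))*200)*((-2 + 8)/6) = ((961 - 16938)*200)*((1/6)*6) = -15977*200*1 = -3195400*1 = -3195400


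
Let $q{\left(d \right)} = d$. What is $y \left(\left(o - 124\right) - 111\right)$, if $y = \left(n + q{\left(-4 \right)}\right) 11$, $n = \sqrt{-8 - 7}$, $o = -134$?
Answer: $16236 - 4059 i \sqrt{15} \approx 16236.0 - 15720.0 i$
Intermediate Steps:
$n = i \sqrt{15}$ ($n = \sqrt{-15} = i \sqrt{15} \approx 3.873 i$)
$y = -44 + 11 i \sqrt{15}$ ($y = \left(i \sqrt{15} - 4\right) 11 = \left(-4 + i \sqrt{15}\right) 11 = -44 + 11 i \sqrt{15} \approx -44.0 + 42.603 i$)
$y \left(\left(o - 124\right) - 111\right) = \left(-44 + 11 i \sqrt{15}\right) \left(\left(-134 - 124\right) - 111\right) = \left(-44 + 11 i \sqrt{15}\right) \left(-258 - 111\right) = \left(-44 + 11 i \sqrt{15}\right) \left(-369\right) = 16236 - 4059 i \sqrt{15}$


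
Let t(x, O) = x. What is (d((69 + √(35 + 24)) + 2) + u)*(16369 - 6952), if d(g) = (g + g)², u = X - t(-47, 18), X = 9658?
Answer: 283498785 + 5348856*√59 ≈ 3.2458e+8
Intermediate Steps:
u = 9705 (u = 9658 - 1*(-47) = 9658 + 47 = 9705)
d(g) = 4*g² (d(g) = (2*g)² = 4*g²)
(d((69 + √(35 + 24)) + 2) + u)*(16369 - 6952) = (4*((69 + √(35 + 24)) + 2)² + 9705)*(16369 - 6952) = (4*((69 + √59) + 2)² + 9705)*9417 = (4*(71 + √59)² + 9705)*9417 = (9705 + 4*(71 + √59)²)*9417 = 91391985 + 37668*(71 + √59)²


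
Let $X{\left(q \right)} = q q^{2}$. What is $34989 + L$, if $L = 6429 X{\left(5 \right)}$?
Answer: $838614$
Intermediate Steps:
$X{\left(q \right)} = q^{3}$
$L = 803625$ ($L = 6429 \cdot 5^{3} = 6429 \cdot 125 = 803625$)
$34989 + L = 34989 + 803625 = 838614$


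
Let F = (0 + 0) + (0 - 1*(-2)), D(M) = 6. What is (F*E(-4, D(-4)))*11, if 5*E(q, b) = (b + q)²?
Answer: 88/5 ≈ 17.600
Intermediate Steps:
F = 2 (F = 0 + (0 + 2) = 0 + 2 = 2)
E(q, b) = (b + q)²/5
(F*E(-4, D(-4)))*11 = (2*((6 - 4)²/5))*11 = (2*((⅕)*2²))*11 = (2*((⅕)*4))*11 = (2*(⅘))*11 = (8/5)*11 = 88/5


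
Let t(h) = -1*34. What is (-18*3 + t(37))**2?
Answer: 7744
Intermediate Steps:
t(h) = -34
(-18*3 + t(37))**2 = (-18*3 - 34)**2 = (-54 - 34)**2 = (-88)**2 = 7744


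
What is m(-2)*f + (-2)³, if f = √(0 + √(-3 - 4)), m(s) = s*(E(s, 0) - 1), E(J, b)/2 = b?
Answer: -8 + 2*7^(¼)*√I ≈ -5.6997 + 2.3003*I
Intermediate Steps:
E(J, b) = 2*b
m(s) = -s (m(s) = s*(2*0 - 1) = s*(0 - 1) = s*(-1) = -s)
f = 7^(¼)*√I (f = √(0 + √(-7)) = √(0 + I*√7) = √(I*√7) = 7^(¼)*√I ≈ 1.1502 + 1.1502*I)
m(-2)*f + (-2)³ = (-1*(-2))*(7^(¼)*√I) + (-2)³ = 2*(7^(¼)*√I) - 8 = 2*7^(¼)*√I - 8 = -8 + 2*7^(¼)*√I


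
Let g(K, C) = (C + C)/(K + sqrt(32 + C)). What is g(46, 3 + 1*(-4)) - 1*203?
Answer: -423347/2085 + 2*sqrt(31)/2085 ≈ -203.04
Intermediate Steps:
g(K, C) = 2*C/(K + sqrt(32 + C)) (g(K, C) = (2*C)/(K + sqrt(32 + C)) = 2*C/(K + sqrt(32 + C)))
g(46, 3 + 1*(-4)) - 1*203 = 2*(3 + 1*(-4))/(46 + sqrt(32 + (3 + 1*(-4)))) - 1*203 = 2*(3 - 4)/(46 + sqrt(32 + (3 - 4))) - 203 = 2*(-1)/(46 + sqrt(32 - 1)) - 203 = 2*(-1)/(46 + sqrt(31)) - 203 = -2/(46 + sqrt(31)) - 203 = -203 - 2/(46 + sqrt(31))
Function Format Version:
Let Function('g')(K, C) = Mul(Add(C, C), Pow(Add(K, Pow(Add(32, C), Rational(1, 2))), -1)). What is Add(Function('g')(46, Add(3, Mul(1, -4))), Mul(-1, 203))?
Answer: Add(Rational(-423347, 2085), Mul(Rational(2, 2085), Pow(31, Rational(1, 2)))) ≈ -203.04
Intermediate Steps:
Function('g')(K, C) = Mul(2, C, Pow(Add(K, Pow(Add(32, C), Rational(1, 2))), -1)) (Function('g')(K, C) = Mul(Mul(2, C), Pow(Add(K, Pow(Add(32, C), Rational(1, 2))), -1)) = Mul(2, C, Pow(Add(K, Pow(Add(32, C), Rational(1, 2))), -1)))
Add(Function('g')(46, Add(3, Mul(1, -4))), Mul(-1, 203)) = Add(Mul(2, Add(3, Mul(1, -4)), Pow(Add(46, Pow(Add(32, Add(3, Mul(1, -4))), Rational(1, 2))), -1)), Mul(-1, 203)) = Add(Mul(2, Add(3, -4), Pow(Add(46, Pow(Add(32, Add(3, -4)), Rational(1, 2))), -1)), -203) = Add(Mul(2, -1, Pow(Add(46, Pow(Add(32, -1), Rational(1, 2))), -1)), -203) = Add(Mul(2, -1, Pow(Add(46, Pow(31, Rational(1, 2))), -1)), -203) = Add(Mul(-2, Pow(Add(46, Pow(31, Rational(1, 2))), -1)), -203) = Add(-203, Mul(-2, Pow(Add(46, Pow(31, Rational(1, 2))), -1)))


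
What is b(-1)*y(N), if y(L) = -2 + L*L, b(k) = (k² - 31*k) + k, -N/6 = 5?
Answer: 27838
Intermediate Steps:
N = -30 (N = -6*5 = -30)
b(k) = k² - 30*k
y(L) = -2 + L²
b(-1)*y(N) = (-(-30 - 1))*(-2 + (-30)²) = (-1*(-31))*(-2 + 900) = 31*898 = 27838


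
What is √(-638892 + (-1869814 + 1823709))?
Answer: I*√684997 ≈ 827.65*I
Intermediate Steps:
√(-638892 + (-1869814 + 1823709)) = √(-638892 - 46105) = √(-684997) = I*√684997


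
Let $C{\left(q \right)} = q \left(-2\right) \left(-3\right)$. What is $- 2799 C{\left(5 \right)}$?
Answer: $-83970$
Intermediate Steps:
$C{\left(q \right)} = 6 q$ ($C{\left(q \right)} = - 2 q \left(-3\right) = 6 q$)
$- 2799 C{\left(5 \right)} = - 2799 \cdot 6 \cdot 5 = \left(-2799\right) 30 = -83970$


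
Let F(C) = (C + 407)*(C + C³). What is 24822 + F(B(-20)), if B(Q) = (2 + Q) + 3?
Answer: -1304058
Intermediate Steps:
B(Q) = 5 + Q
F(C) = (407 + C)*(C + C³)
24822 + F(B(-20)) = 24822 + (5 - 20)*(407 + (5 - 20) + (5 - 20)³ + 407*(5 - 20)²) = 24822 - 15*(407 - 15 + (-15)³ + 407*(-15)²) = 24822 - 15*(407 - 15 - 3375 + 407*225) = 24822 - 15*(407 - 15 - 3375 + 91575) = 24822 - 15*88592 = 24822 - 1328880 = -1304058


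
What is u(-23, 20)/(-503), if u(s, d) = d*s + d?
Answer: 440/503 ≈ 0.87475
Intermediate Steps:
u(s, d) = d + d*s
u(-23, 20)/(-503) = (20*(1 - 23))/(-503) = (20*(-22))*(-1/503) = -440*(-1/503) = 440/503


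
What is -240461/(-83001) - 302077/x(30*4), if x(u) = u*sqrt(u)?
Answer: 240461/83001 - 302077*sqrt(30)/7200 ≈ -226.90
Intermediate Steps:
x(u) = u**(3/2)
-240461/(-83001) - 302077/x(30*4) = -240461/(-83001) - 302077*sqrt(30)/7200 = -240461*(-1/83001) - 302077*sqrt(30)/7200 = 240461/83001 - 302077*sqrt(30)/7200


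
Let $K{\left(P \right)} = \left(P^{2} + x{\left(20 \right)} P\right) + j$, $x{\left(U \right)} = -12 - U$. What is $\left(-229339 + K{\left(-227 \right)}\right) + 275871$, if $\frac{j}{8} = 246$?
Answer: $107293$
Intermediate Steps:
$j = 1968$ ($j = 8 \cdot 246 = 1968$)
$K{\left(P \right)} = 1968 + P^{2} - 32 P$ ($K{\left(P \right)} = \left(P^{2} + \left(-12 - 20\right) P\right) + 1968 = \left(P^{2} - 32 P\right) + 1968 = 1968 + P^{2} - 32 P$)
$\left(-229339 + K{\left(-227 \right)}\right) + 275871 = \left(-229339 + \left(1968 + \left(-227\right)^{2} - -7264\right)\right) + 275871 = \left(-229339 + \left(1968 + 51529 + 7264\right)\right) + 275871 = \left(-229339 + 60761\right) + 275871 = -168578 + 275871 = 107293$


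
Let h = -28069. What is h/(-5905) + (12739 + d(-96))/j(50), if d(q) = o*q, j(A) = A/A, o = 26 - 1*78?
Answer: 104729624/5905 ≈ 17736.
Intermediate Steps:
o = -52 (o = 26 - 78 = -52)
j(A) = 1
d(q) = -52*q
h/(-5905) + (12739 + d(-96))/j(50) = -28069/(-5905) + (12739 - 52*(-96))/1 = -28069*(-1/5905) + (12739 + 4992)*1 = 28069/5905 + 17731*1 = 28069/5905 + 17731 = 104729624/5905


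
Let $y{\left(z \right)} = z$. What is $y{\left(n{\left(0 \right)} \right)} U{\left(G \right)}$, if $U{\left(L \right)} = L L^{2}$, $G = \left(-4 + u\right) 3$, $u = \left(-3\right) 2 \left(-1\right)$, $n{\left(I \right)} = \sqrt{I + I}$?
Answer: $0$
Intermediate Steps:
$n{\left(I \right)} = \sqrt{2} \sqrt{I}$ ($n{\left(I \right)} = \sqrt{2 I} = \sqrt{2} \sqrt{I}$)
$u = 6$ ($u = \left(-6\right) \left(-1\right) = 6$)
$G = 6$ ($G = \left(-4 + 6\right) 3 = 2 \cdot 3 = 6$)
$U{\left(L \right)} = L^{3}$
$y{\left(n{\left(0 \right)} \right)} U{\left(G \right)} = \sqrt{2} \sqrt{0} \cdot 6^{3} = \sqrt{2} \cdot 0 \cdot 216 = 0 \cdot 216 = 0$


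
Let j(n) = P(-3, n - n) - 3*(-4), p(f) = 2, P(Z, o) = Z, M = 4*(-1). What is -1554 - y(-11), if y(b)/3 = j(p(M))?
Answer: -1581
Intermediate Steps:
M = -4
j(n) = 9 (j(n) = -3 - 3*(-4) = -3 + 12 = 9)
y(b) = 27 (y(b) = 3*9 = 27)
-1554 - y(-11) = -1554 - 1*27 = -1554 - 27 = -1581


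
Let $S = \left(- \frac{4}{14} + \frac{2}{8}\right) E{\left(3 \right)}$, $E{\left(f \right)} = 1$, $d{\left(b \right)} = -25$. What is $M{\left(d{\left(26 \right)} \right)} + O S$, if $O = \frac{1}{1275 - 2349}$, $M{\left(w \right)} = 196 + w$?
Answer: $\frac{5142313}{30072} \approx 171.0$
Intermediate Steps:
$S = - \frac{1}{28}$ ($S = \left(- \frac{4}{14} + \frac{2}{8}\right) 1 = \left(\left(-4\right) \frac{1}{14} + 2 \cdot \frac{1}{8}\right) 1 = \left(- \frac{2}{7} + \frac{1}{4}\right) 1 = \left(- \frac{1}{28}\right) 1 = - \frac{1}{28} \approx -0.035714$)
$O = - \frac{1}{1074}$ ($O = \frac{1}{-1074} = - \frac{1}{1074} \approx -0.0009311$)
$M{\left(d{\left(26 \right)} \right)} + O S = \left(196 - 25\right) - - \frac{1}{30072} = 171 + \frac{1}{30072} = \frac{5142313}{30072}$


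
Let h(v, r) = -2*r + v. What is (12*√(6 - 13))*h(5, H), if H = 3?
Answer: -12*I*√7 ≈ -31.749*I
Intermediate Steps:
h(v, r) = v - 2*r
(12*√(6 - 13))*h(5, H) = (12*√(6 - 13))*(5 - 2*3) = (12*√(-7))*(5 - 6) = (12*(I*√7))*(-1) = (12*I*√7)*(-1) = -12*I*√7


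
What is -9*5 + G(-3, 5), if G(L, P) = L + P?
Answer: -43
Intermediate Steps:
-9*5 + G(-3, 5) = -9*5 + (-3 + 5) = -45 + 2 = -43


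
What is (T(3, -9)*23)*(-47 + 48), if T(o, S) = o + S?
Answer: -138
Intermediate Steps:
T(o, S) = S + o
(T(3, -9)*23)*(-47 + 48) = ((-9 + 3)*23)*(-47 + 48) = -6*23*1 = -138*1 = -138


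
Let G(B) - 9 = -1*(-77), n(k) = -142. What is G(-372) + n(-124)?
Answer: -56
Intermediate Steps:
G(B) = 86 (G(B) = 9 - 1*(-77) = 9 + 77 = 86)
G(-372) + n(-124) = 86 - 142 = -56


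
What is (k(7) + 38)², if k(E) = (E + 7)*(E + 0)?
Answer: 18496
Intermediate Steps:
k(E) = E*(7 + E) (k(E) = (7 + E)*E = E*(7 + E))
(k(7) + 38)² = (7*(7 + 7) + 38)² = (7*14 + 38)² = (98 + 38)² = 136² = 18496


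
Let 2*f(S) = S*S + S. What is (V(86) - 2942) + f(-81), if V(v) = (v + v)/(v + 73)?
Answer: 47554/159 ≈ 299.08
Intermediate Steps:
f(S) = S/2 + S²/2 (f(S) = (S*S + S)/2 = (S² + S)/2 = (S + S²)/2 = S/2 + S²/2)
V(v) = 2*v/(73 + v) (V(v) = (2*v)/(73 + v) = 2*v/(73 + v))
(V(86) - 2942) + f(-81) = (2*86/(73 + 86) - 2942) + (½)*(-81)*(1 - 81) = (2*86/159 - 2942) + (½)*(-81)*(-80) = (2*86*(1/159) - 2942) + 3240 = (172/159 - 2942) + 3240 = -467606/159 + 3240 = 47554/159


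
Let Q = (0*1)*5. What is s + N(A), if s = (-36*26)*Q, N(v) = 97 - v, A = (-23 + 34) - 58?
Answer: 144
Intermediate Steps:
Q = 0 (Q = 0*5 = 0)
A = -47 (A = 11 - 58 = -47)
s = 0 (s = -36*26*0 = -936*0 = 0)
s + N(A) = 0 + (97 - 1*(-47)) = 0 + (97 + 47) = 0 + 144 = 144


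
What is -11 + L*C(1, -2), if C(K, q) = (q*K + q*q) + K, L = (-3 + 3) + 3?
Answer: -2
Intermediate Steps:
L = 3 (L = 0 + 3 = 3)
C(K, q) = K + q**2 + K*q (C(K, q) = (K*q + q**2) + K = (q**2 + K*q) + K = K + q**2 + K*q)
-11 + L*C(1, -2) = -11 + 3*(1 + (-2)**2 + 1*(-2)) = -11 + 3*(1 + 4 - 2) = -11 + 3*3 = -11 + 9 = -2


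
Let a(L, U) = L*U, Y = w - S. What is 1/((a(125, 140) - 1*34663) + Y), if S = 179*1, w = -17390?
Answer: -1/34732 ≈ -2.8792e-5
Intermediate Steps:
S = 179
Y = -17569 (Y = -17390 - 1*179 = -17390 - 179 = -17569)
1/((a(125, 140) - 1*34663) + Y) = 1/((125*140 - 1*34663) - 17569) = 1/((17500 - 34663) - 17569) = 1/(-17163 - 17569) = 1/(-34732) = -1/34732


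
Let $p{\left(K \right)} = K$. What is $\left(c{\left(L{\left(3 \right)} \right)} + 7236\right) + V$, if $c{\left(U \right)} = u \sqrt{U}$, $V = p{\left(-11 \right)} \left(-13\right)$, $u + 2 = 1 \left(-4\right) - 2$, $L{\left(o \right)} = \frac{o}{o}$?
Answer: $7371$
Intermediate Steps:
$L{\left(o \right)} = 1$
$u = -8$ ($u = -2 + \left(1 \left(-4\right) - 2\right) = -2 - 6 = -8$)
$V = 143$ ($V = \left(-11\right) \left(-13\right) = 143$)
$c{\left(U \right)} = - 8 \sqrt{U}$
$\left(c{\left(L{\left(3 \right)} \right)} + 7236\right) + V = \left(- 8 \sqrt{1} + 7236\right) + 143 = \left(\left(-8\right) 1 + 7236\right) + 143 = \left(-8 + 7236\right) + 143 = 7228 + 143 = 7371$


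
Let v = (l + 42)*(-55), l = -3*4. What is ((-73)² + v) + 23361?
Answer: 27040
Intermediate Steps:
l = -12
v = -1650 (v = (-12 + 42)*(-55) = 30*(-55) = -1650)
((-73)² + v) + 23361 = ((-73)² - 1650) + 23361 = (5329 - 1650) + 23361 = 3679 + 23361 = 27040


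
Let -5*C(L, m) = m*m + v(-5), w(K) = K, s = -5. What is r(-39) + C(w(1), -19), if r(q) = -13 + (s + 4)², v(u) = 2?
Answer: -423/5 ≈ -84.600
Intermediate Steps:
r(q) = -12 (r(q) = -13 + (-5 + 4)² = -13 + (-1)² = -13 + 1 = -12)
C(L, m) = -⅖ - m²/5 (C(L, m) = -(m*m + 2)/5 = -(m² + 2)/5 = -(2 + m²)/5 = -⅖ - m²/5)
r(-39) + C(w(1), -19) = -12 + (-⅖ - ⅕*(-19)²) = -12 + (-⅖ - ⅕*361) = -12 + (-⅖ - 361/5) = -12 - 363/5 = -423/5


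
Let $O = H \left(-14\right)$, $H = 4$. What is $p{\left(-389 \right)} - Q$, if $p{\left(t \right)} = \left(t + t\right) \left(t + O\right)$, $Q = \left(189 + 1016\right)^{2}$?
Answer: $-1105815$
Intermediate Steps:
$Q = 1452025$ ($Q = 1205^{2} = 1452025$)
$O = -56$ ($O = 4 \left(-14\right) = -56$)
$p{\left(t \right)} = 2 t \left(-56 + t\right)$ ($p{\left(t \right)} = \left(t + t\right) \left(t - 56\right) = 2 t \left(-56 + t\right)$)
$p{\left(-389 \right)} - Q = 2 \left(-389\right) \left(-56 - 389\right) - 1452025 = 2 \left(-389\right) \left(-445\right) - 1452025 = 346210 - 1452025 = -1105815$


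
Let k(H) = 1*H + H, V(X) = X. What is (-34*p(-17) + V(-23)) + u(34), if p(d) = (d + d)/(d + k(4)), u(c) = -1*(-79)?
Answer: -652/9 ≈ -72.444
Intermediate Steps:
u(c) = 79
k(H) = 2*H (k(H) = H + H = 2*H)
p(d) = 2*d/(8 + d) (p(d) = (d + d)/(d + 2*4) = (2*d)/(d + 8) = (2*d)/(8 + d) = 2*d/(8 + d))
(-34*p(-17) + V(-23)) + u(34) = (-68*(-17)/(8 - 17) - 23) + 79 = (-68*(-17)/(-9) - 23) + 79 = (-68*(-17)*(-1)/9 - 23) + 79 = (-34*34/9 - 23) + 79 = (-1156/9 - 23) + 79 = -1363/9 + 79 = -652/9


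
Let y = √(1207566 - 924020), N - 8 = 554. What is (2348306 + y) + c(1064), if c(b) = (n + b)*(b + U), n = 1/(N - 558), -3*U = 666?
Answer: 6488809/2 + √283546 ≈ 3.2449e+6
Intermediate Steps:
U = -222 (U = -⅓*666 = -222)
N = 562 (N = 8 + 554 = 562)
n = ¼ (n = 1/(562 - 558) = 1/4 = ¼ ≈ 0.25000)
y = √283546 ≈ 532.49
c(b) = (-222 + b)*(¼ + b) (c(b) = (¼ + b)*(b - 222) = (¼ + b)*(-222 + b) = (-222 + b)*(¼ + b))
(2348306 + y) + c(1064) = (2348306 + √283546) + (-111/2 + 1064² - 887/4*1064) = (2348306 + √283546) + (-111/2 + 1132096 - 235942) = (2348306 + √283546) + 1792197/2 = 6488809/2 + √283546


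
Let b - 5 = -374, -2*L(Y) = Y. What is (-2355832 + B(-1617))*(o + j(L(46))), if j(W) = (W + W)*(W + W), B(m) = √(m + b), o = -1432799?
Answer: 3370448793256 - 1430683*I*√1986 ≈ 3.3705e+12 - 6.3758e+7*I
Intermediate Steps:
L(Y) = -Y/2
b = -369 (b = 5 - 374 = -369)
B(m) = √(-369 + m) (B(m) = √(m - 369) = √(-369 + m))
j(W) = 4*W² (j(W) = (2*W)*(2*W) = 4*W²)
(-2355832 + B(-1617))*(o + j(L(46))) = (-2355832 + √(-369 - 1617))*(-1432799 + 4*(-½*46)²) = (-2355832 + √(-1986))*(-1432799 + 4*(-23)²) = (-2355832 + I*√1986)*(-1432799 + 4*529) = (-2355832 + I*√1986)*(-1432799 + 2116) = (-2355832 + I*√1986)*(-1430683) = 3370448793256 - 1430683*I*√1986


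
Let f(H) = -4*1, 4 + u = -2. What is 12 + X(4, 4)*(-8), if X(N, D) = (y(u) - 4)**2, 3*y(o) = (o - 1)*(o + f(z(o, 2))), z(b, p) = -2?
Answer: -26804/9 ≈ -2978.2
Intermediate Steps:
u = -6 (u = -4 - 2 = -6)
f(H) = -4
y(o) = (-1 + o)*(-4 + o)/3 (y(o) = ((o - 1)*(o - 4))/3 = ((-1 + o)*(-4 + o))/3 = (-1 + o)*(-4 + o)/3)
X(N, D) = 3364/9 (X(N, D) = ((4/3 - 5/3*(-6) + (1/3)*(-6)**2) - 4)**2 = ((4/3 + 10 + (1/3)*36) - 4)**2 = ((4/3 + 10 + 12) - 4)**2 = (70/3 - 4)**2 = (58/3)**2 = 3364/9)
12 + X(4, 4)*(-8) = 12 + (3364/9)*(-8) = 12 - 26912/9 = -26804/9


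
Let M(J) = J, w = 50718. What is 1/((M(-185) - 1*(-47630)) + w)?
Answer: 1/98163 ≈ 1.0187e-5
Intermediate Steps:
1/((M(-185) - 1*(-47630)) + w) = 1/((-185 - 1*(-47630)) + 50718) = 1/((-185 + 47630) + 50718) = 1/(47445 + 50718) = 1/98163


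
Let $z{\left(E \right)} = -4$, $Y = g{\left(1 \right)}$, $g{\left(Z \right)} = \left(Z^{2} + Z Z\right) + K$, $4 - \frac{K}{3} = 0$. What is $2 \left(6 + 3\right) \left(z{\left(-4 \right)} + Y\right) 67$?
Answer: $12060$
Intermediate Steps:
$K = 12$ ($K = 12 - 0 = 12 + 0 = 12$)
$g{\left(Z \right)} = 12 + 2 Z^{2}$ ($g{\left(Z \right)} = \left(Z^{2} + Z Z\right) + 12 = \left(Z^{2} + Z^{2}\right) + 12 = 2 Z^{2} + 12 = 12 + 2 Z^{2}$)
$Y = 14$ ($Y = 12 + 2 \cdot 1^{2} = 12 + 2 \cdot 1 = 12 + 2 = 14$)
$2 \left(6 + 3\right) \left(z{\left(-4 \right)} + Y\right) 67 = 2 \left(6 + 3\right) \left(-4 + 14\right) 67 = 2 \cdot 9 \cdot 10 \cdot 67 = 18 \cdot 10 \cdot 67 = 180 \cdot 67 = 12060$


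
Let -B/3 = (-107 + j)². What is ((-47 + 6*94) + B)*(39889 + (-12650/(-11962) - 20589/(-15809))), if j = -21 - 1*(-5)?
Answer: -169243934416726050/94553629 ≈ -1.7899e+9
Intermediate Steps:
j = -16 (j = -21 + 5 = -16)
B = -45387 (B = -3*(-107 - 16)² = -3*(-123)² = -3*15129 = -45387)
((-47 + 6*94) + B)*(39889 + (-12650/(-11962) - 20589/(-15809))) = ((-47 + 6*94) - 45387)*(39889 + (-12650/(-11962) - 20589/(-15809))) = ((-47 + 564) - 45387)*(39889 + (-12650*(-1/11962) - 20589*(-1/15809))) = (517 - 45387)*(39889 + (6325/5981 + 20589/15809)) = -44870*(39889 + 223134734/94553629) = -44870*3771872841915/94553629 = -169243934416726050/94553629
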